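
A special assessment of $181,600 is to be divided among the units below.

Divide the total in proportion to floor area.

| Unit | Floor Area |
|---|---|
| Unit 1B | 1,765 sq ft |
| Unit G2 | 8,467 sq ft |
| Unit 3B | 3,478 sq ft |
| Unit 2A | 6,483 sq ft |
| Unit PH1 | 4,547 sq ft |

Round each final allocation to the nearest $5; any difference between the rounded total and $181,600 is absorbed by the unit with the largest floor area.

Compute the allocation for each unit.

Total floor area = 1,765 + 8,467 + 3,478 + 6,483 + 4,547 = 24,740.
Proportional shares: Unit 1B 12,955.70; Unit G2 62,150.65; Unit 3B 25,529.70; Unit 2A 47,587.42; Unit PH1 33,376.52.
Rounded to nearest $5: Unit 1B $12,955; Unit G2 $62,150; Unit 3B $25,530; Unit 2A $47,585; Unit PH1 $33,375. Sum = $181,595.
Difference $181,600 − $181,595 = +$5 applied to largest floor area (Unit G2): Unit G2 becomes $62,155.

Unit 1B: $12,955 · Unit G2: $62,155 · Unit 3B: $25,530 · Unit 2A: $47,585 · Unit PH1: $33,375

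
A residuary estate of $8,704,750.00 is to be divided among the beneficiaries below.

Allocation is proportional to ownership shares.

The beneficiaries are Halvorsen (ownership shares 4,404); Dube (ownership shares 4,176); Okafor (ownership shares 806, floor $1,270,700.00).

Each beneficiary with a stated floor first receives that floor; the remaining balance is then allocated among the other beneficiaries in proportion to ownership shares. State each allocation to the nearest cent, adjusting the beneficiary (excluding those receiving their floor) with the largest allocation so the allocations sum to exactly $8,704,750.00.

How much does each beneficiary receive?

Halvorsen: $3,815,799.09; Dube: $3,618,250.91; Okafor: $1,270,700.00

Fund the minimums — Okafor $1,270,700.00. Balance $7,434,050.00.
Balance split over remaining ownership shares 8,580: Halvorsen 3,815,799.0909 → $3,815,799.09; Dube 3,618,250.9091 → $3,618,250.91.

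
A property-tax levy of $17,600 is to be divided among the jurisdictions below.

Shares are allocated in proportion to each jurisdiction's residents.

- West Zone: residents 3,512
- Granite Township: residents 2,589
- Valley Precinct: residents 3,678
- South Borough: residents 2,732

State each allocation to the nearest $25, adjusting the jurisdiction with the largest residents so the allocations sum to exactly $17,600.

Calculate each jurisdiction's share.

West Zone: $4,950; Granite Township: $3,650; Valley Precinct: $5,150; South Borough: $3,850

Combined residents = 12,511.
Pro-rata amounts: West Zone 3,512/12,511 × $17,600 = 4,940.55; Granite Township 2,589/12,511 × $17,600 = 3,642.11; Valley Precinct 3,678/12,511 × $17,600 = 5,174.07; South Borough 2,732/12,511 × $17,600 = 3,843.27.
After rounding ($25): West Zone $4,950; Granite Township $3,650; Valley Precinct $5,175; South Borough $3,850. Sum = $17,625.
Difference $17,600 − $17,625 = −$25 applied to largest residents (Valley Precinct): Valley Precinct becomes $5,150.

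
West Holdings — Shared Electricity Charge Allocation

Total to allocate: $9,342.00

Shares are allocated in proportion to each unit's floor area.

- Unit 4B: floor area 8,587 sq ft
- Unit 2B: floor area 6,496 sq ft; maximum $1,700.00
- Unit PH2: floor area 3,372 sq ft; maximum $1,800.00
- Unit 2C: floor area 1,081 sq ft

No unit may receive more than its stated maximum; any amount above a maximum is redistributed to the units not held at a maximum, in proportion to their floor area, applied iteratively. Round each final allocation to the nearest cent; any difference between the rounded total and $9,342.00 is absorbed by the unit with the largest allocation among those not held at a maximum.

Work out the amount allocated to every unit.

Unit 4B: $5,188.79 | Unit 2B: $1,700.00 | Unit PH2: $1,800.00 | Unit 2C: $653.21

Sum of floor area: 19,536.
Pro-rata shares before constraints: Unit 4B 4,106.2528; Unit 2B 3,106.3489; Unit PH2 1,612.4705; Unit 2C 516.9278.
Capped: Unit 2B ($1,700.00); remaining pool $7,642.00 reallocated over remaining floor area 13,040.
Capped: Unit PH2 ($1,800.00); remaining pool $5,842.00 reallocated over remaining floor area 9,668.
Shares after redistribution: Unit 4B 5,188.7933 → $5,188.79; Unit 2C 653.2067 → $653.21.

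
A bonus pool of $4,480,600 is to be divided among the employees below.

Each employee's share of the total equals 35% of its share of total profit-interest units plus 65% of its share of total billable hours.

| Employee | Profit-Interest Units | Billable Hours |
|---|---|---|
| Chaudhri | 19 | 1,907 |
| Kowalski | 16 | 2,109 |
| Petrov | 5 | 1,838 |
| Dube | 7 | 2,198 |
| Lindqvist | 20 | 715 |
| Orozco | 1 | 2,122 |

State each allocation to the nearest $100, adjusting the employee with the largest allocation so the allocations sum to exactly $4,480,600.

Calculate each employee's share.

Totals — profit-interest units 68, billable hours 10,889.
Blended shares (35% profit-interest units + 65% billable hours): Chaudhri 0.2116; Kowalski 0.2082; Petrov 0.1355; Dube 0.1672; Lindqvist 0.1456; Orozco 0.1318.
Pro-rata amounts: Chaudhri 948,225.71; Kowalski 933,067.23; Petrov 606,904.09; Dube 749,314.11; Lindqvist 652,473.32; Orozco 590,615.55.
Rounded to nearest $100: Chaudhri $948,200; Kowalski $933,100; Petrov $606,900; Dube $749,300; Lindqvist $652,500; Orozco $590,600. Sum = $4,480,600.
Sum already equals the total — no adjustment.

Chaudhri: $948,200 · Kowalski: $933,100 · Petrov: $606,900 · Dube: $749,300 · Lindqvist: $652,500 · Orozco: $590,600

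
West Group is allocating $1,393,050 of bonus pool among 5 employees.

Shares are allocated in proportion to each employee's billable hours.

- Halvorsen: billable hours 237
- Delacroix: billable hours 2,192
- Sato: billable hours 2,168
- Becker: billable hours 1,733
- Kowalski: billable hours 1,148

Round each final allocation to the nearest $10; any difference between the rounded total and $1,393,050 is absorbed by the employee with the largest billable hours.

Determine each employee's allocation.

Halvorsen: $44,150 · Delacroix: $408,340 · Sato: $403,870 · Becker: $322,830 · Kowalski: $213,860

Combined billable hours = 237 + 2,192 + 2,168 + 1,733 + 1,148 = 7,478.
Raw shares: Halvorsen 44,149.89; Delacroix 408,339.88; Sato 403,869.00; Becker 322,834.40; Kowalski 213,856.83.
Rounded to nearest $10: Halvorsen $44,150; Delacroix $408,340; Sato $403,870; Becker $322,830; Kowalski $213,860. Sum = $1,393,050.
No rounding difference to absorb.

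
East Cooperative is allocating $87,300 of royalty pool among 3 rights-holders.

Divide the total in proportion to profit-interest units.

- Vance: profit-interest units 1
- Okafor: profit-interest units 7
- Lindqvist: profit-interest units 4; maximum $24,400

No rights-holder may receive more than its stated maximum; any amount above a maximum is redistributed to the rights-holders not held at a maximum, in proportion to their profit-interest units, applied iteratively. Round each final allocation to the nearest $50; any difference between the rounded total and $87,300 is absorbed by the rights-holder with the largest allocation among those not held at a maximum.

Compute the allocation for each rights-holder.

Combined profit-interest units = 12.
Proportional shares (ignoring caps): Vance 7,275.00; Okafor 50,925.00; Lindqvist 29,100.00.
Cap binds for Lindqvist ($24,400); balance $62,900 reallocated over remaining profit-interest units 8.
Shares after redistribution: Vance 7,862.50 → $7,850; Okafor 55,037.50 → $55,050.

Vance: $7,850 | Okafor: $55,050 | Lindqvist: $24,400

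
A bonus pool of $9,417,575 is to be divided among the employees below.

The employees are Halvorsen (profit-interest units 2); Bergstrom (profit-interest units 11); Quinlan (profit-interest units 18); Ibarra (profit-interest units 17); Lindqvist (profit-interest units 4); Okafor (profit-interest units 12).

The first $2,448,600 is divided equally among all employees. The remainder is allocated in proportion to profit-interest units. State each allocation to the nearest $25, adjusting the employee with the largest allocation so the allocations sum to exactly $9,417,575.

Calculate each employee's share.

First tranche $2,448,600 split equally: $408,100 each.
Remainder $6,968,975 by profit-interest units (total 64): Halvorsen 217,780.47 → $217,775; Bergstrom 1,197,792.58 → $1,197,800; Quinlan 1,960,024.22 → $1,960,025; Ibarra 1,851,133.98 → $1,851,125; Lindqvist 435,560.94 → $435,550; Okafor 1,306,682.81 → $1,306,675.
Rounding difference +$25 on remainder applied to Quinlan.
Totals: Halvorsen $408,100 + $217,775 = $625,875; Bergstrom $408,100 + $1,197,800 = $1,605,900; Quinlan $408,100 + $1,960,050 = $2,368,150; Ibarra $408,100 + $1,851,125 = $2,259,225; Lindqvist $408,100 + $435,550 = $843,650; Okafor $408,100 + $1,306,675 = $1,714,775.

Halvorsen: $625,875 | Bergstrom: $1,605,900 | Quinlan: $2,368,150 | Ibarra: $2,259,225 | Lindqvist: $843,650 | Okafor: $1,714,775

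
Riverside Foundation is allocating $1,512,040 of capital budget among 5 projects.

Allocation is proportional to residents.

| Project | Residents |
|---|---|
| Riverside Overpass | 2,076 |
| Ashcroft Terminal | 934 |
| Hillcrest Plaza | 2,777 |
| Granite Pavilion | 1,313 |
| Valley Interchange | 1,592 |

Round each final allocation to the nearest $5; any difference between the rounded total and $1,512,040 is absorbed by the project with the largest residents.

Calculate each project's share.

Riverside Overpass: $361,135 | Ashcroft Terminal: $162,475 | Hillcrest Plaza: $483,085 | Granite Pavilion: $228,405 | Valley Interchange: $276,940

Combined residents = 8,692.
Pro-rata amounts: Riverside Overpass 2,076/8,692 × $1,512,040 = 361,136.11; Ashcroft Terminal 934/8,692 × $1,512,040 = 162,476.46; Hillcrest Plaza 2,777/8,692 × $1,512,040 = 483,080.43; Granite Pavilion 1,313/8,692 × $1,512,040 = 228,406.41; Valley Interchange 1,592/8,692 × $1,512,040 = 276,940.60.
Rounded to nearest $5: Riverside Overpass $361,135; Ashcroft Terminal $162,475; Hillcrest Plaza $483,080; Granite Pavilion $228,405; Valley Interchange $276,940. Sum = $1,512,035.
Difference $1,512,040 − $1,512,035 = +$5 applied to largest residents (Hillcrest Plaza): Hillcrest Plaza becomes $483,085.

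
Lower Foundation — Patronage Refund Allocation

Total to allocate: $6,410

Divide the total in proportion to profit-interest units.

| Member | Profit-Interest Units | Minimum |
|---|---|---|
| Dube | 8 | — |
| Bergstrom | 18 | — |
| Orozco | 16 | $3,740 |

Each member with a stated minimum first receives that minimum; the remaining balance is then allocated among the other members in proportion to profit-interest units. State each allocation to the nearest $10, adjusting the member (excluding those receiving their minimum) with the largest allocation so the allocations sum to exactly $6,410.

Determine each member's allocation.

Minimums first: Orozco $3,740. Balance $2,670.
Balance split over remaining profit-interest units 26: Dube 821.54 → $820; Bergstrom 1,848.46 → $1,850.

Dube: $820 · Bergstrom: $1,850 · Orozco: $3,740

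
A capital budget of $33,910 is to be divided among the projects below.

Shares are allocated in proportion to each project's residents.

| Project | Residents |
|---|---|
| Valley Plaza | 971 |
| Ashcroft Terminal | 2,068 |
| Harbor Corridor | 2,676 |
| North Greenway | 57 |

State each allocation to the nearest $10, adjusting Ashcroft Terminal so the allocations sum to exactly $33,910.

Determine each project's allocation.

Combined residents = 5,772.
Unrounded shares: Valley Plaza 971/5,772 × $33,910 = 5,704.54; Ashcroft Terminal 2,068/5,772 × $33,910 = 12,149.32; Harbor Corridor 2,676/5,772 × $33,910 = 15,721.27; North Greenway 57/5,772 × $33,910 = 334.87.
At nearest $10: Valley Plaza $5,700; Ashcroft Terminal $12,150; Harbor Corridor $15,720; North Greenway $330. Sum = $33,900.
Difference $33,910 − $33,900 = +$10 applied to Ashcroft Terminal: Ashcroft Terminal becomes $12,160.

Valley Plaza: $5,700 | Ashcroft Terminal: $12,160 | Harbor Corridor: $15,720 | North Greenway: $330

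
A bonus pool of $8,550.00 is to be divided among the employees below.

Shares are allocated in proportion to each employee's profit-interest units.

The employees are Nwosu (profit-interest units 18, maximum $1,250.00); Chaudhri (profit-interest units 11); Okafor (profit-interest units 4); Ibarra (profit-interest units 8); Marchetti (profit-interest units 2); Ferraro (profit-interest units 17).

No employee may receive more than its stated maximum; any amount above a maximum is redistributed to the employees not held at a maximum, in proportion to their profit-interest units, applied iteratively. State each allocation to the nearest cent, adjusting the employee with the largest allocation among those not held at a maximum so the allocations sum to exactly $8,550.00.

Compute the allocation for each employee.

Total profit-interest units = 60.
Pro-rata shares before constraints: Nwosu 2,565.0000; Chaudhri 1,567.5000; Okafor 570.0000; Ibarra 1,140.0000; Marchetti 285.0000; Ferraro 2,422.5000.
Capped: Nwosu ($1,250.00); residual $7,300.00 reallocated over remaining profit-interest units 42.
Redistributed shares: Chaudhri 1,911.9048 → $1,911.90; Okafor 695.2381 → $695.24; Ibarra 1,390.4762 → $1,390.48; Marchetti 347.6190 → $347.62; Ferraro 2,954.7619 → $2,954.76.

Nwosu: $1,250.00; Chaudhri: $1,911.90; Okafor: $695.24; Ibarra: $1,390.48; Marchetti: $347.62; Ferraro: $2,954.76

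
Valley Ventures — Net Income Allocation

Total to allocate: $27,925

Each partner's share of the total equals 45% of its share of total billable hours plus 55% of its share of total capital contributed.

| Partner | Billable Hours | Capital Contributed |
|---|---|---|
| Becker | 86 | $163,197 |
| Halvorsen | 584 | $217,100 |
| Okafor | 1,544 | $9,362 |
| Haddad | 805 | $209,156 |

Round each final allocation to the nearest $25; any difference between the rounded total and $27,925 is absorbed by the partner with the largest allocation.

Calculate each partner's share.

Becker: $4,550 | Halvorsen: $8,000 | Okafor: $6,675 | Haddad: $8,700

Billable hours total 3,019; capital contributed total 598,815.
Combined weights (45% billable hours + 55% capital contributed): Becker 0.1627; Halvorsen 0.2865; Okafor 0.2387; Haddad 0.3121.
Pro-rata amounts: Becker 4,543.74; Halvorsen 7,999.14; Okafor 6,666.85; Haddad 8,715.28.
After rounding ($25): Becker $4,550; Halvorsen $8,000; Okafor $6,675; Haddad $8,725. Sum = $27,950.
Difference $27,925 − $27,950 = −$25 applied to largest allocation (Haddad): Haddad becomes $8,700.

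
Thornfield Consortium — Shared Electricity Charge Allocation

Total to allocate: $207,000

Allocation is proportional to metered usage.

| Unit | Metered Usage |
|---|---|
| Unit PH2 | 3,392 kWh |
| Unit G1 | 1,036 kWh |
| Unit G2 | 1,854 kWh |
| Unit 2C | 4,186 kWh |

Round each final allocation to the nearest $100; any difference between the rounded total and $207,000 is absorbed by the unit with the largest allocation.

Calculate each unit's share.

Total metered usage = 10,468.
Proportional shares: Unit PH2 3,392/10,468 × $207,000 = 67,075.28; Unit G1 1,036/10,468 × $207,000 = 20,486.43; Unit G2 1,854/10,468 × $207,000 = 36,662.02; Unit 2C 4,186/10,468 × $207,000 = 82,776.27.
After rounding ($100): Unit PH2 $67,100; Unit G1 $20,500; Unit G2 $36,700; Unit 2C $82,800. Sum = $207,100.
Difference $207,000 − $207,100 = −$100 applied to largest allocation (Unit 2C): Unit 2C becomes $82,700.

Unit PH2: $67,100 · Unit G1: $20,500 · Unit G2: $36,700 · Unit 2C: $82,700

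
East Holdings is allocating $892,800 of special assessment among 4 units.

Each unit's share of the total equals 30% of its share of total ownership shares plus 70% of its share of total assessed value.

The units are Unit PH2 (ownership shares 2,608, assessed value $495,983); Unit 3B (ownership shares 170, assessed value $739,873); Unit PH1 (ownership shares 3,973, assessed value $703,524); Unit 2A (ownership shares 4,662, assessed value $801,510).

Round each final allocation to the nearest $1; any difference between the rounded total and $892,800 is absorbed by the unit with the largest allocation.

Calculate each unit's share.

Unit PH2: $174,295 · Unit 3B: $172,691 · Unit PH1: $253,651 · Unit 2A: $292,163

Ownership shares total 11,413; assessed value total 2,740,890.
Blended shares (30% ownership shares + 70% assessed value): Unit PH2 0.1952; Unit 3B 0.1934; Unit PH1 0.2841; Unit 2A 0.3272.
Unrounded shares: Unit PH2 174,295.31; Unit 3B 172,690.61; Unit PH1 253,651.25; Unit 2A 292,162.82.
Rounded to nearest $1: Unit PH2 $174,295; Unit 3B $172,691; Unit PH1 $253,651; Unit 2A $292,163. Sum = $892,800.
No rounding difference to absorb.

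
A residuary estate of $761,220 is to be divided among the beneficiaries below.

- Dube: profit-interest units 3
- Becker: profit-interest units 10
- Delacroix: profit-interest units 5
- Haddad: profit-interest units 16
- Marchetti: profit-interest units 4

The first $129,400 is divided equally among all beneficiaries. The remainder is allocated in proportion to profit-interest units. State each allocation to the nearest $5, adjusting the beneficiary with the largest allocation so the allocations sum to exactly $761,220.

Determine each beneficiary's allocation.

Dube: $75,760 · Becker: $192,150 · Delacroix: $109,015 · Haddad: $291,910 · Marchetti: $92,385

$129,400 shared equally gives $25,880 per beneficiary.
Remainder $631,820 by profit-interest units (total 38): Dube 49,880.53 → $49,880; Becker 166,268.42 → $166,270; Delacroix 83,134.21 → $83,135; Haddad 266,029.47 → $266,030; Marchetti 66,507.37 → $66,505.
Totals: Dube $25,880 + $49,880 = $75,760; Becker $25,880 + $166,270 = $192,150; Delacroix $25,880 + $83,135 = $109,015; Haddad $25,880 + $266,030 = $291,910; Marchetti $25,880 + $66,505 = $92,385.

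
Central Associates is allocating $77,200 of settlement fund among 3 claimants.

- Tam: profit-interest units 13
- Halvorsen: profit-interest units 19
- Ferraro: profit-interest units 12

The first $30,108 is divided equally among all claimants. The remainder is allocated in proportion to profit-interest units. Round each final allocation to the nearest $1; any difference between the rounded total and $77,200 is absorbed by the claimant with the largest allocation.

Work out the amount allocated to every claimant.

Tam: $23,950; Halvorsen: $30,371; Ferraro: $22,879

$30,108 shared equally gives $10,036 per claimant.
Remainder $47,092 by profit-interest units (total 44): Tam 13,913.55 → $13,914; Halvorsen 20,335.18 → $20,335; Ferraro 12,843.27 → $12,843.
Totals: Tam $10,036 + $13,914 = $23,950; Halvorsen $10,036 + $20,335 = $30,371; Ferraro $10,036 + $12,843 = $22,879.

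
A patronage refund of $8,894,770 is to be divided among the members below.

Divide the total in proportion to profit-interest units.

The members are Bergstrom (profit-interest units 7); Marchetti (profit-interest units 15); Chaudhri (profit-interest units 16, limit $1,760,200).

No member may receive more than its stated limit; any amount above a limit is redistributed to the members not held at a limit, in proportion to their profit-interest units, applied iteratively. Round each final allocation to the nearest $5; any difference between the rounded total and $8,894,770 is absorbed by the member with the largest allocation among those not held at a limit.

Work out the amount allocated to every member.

Combined profit-interest units = 38.
Pro-rata shares before constraints: Bergstrom 1,638,510.26; Marchetti 3,511,093.42; Chaudhri 3,745,166.32.
Held at cap: Chaudhri ($1,760,200); balance $7,134,570 reallocated over remaining profit-interest units 22.
Redistributed shares: Bergstrom 2,270,090.45 → $2,270,090; Marchetti 4,864,479.55 → $4,864,480.

Bergstrom: $2,270,090; Marchetti: $4,864,480; Chaudhri: $1,760,200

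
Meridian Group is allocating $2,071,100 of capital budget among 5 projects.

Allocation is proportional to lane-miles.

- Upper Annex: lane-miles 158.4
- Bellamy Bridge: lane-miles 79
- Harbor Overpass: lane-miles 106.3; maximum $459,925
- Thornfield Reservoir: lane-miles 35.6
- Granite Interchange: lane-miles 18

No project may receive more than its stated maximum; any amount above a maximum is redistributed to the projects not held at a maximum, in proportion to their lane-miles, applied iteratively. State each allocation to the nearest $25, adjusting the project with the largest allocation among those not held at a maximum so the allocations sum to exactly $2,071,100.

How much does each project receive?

Total lane-miles = 397.3.
Unconstrained shares: Upper Annex 825,729.27; Bellamy Bridge 411,822.05; Harbor Overpass 554,135.24; Thornfield Reservoir 185,580.57; Granite Interchange 93,832.87.
Capped: Harbor Overpass ($459,925); balance $1,611,175 reallocated over remaining lane-miles 291.
Remaining shares: Upper Annex 877,010.72 → $877,000; Bellamy Bridge 437,398.02 → $437,400; Thornfield Reservoir 197,105.95 → $197,100; Granite Interchange 99,660.31 → $99,650.
Rounding difference +$25 applied to Upper Annex → $877,025.

Upper Annex: $877,025; Bellamy Bridge: $437,400; Harbor Overpass: $459,925; Thornfield Reservoir: $197,100; Granite Interchange: $99,650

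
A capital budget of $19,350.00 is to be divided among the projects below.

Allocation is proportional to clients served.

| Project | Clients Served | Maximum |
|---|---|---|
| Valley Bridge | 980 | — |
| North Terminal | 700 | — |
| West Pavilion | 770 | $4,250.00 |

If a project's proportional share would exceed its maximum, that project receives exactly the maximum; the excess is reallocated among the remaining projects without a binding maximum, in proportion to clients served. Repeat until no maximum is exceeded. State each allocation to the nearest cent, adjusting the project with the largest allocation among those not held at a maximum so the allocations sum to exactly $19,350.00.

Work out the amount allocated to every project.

Combined clients served = 2,450.
Proportional shares (ignoring caps): Valley Bridge 7,740.0000; North Terminal 5,528.5714; West Pavilion 6,081.4286.
Capped: West Pavilion ($4,250.00); residual $15,100.00 reallocated over remaining clients served 1,680.
Redistributed shares: Valley Bridge 8,808.3333 → $8,808.33; North Terminal 6,291.6667 → $6,291.67.

Valley Bridge: $8,808.33; North Terminal: $6,291.67; West Pavilion: $4,250.00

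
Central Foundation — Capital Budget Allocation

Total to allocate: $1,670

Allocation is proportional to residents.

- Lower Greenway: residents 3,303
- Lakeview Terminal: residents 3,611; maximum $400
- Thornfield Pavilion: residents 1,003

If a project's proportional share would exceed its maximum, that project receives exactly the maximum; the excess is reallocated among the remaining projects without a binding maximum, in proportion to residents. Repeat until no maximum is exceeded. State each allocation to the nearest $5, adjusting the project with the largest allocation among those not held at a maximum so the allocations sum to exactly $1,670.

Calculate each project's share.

Combined residents = 7,917.
Proportional shares (ignoring caps): Lower Greenway 696.73; Lakeview Terminal 761.70; Thornfield Pavilion 211.57.
Capped: Lakeview Terminal ($400); residual $1,270 reallocated over remaining residents 4,306.
Remaining shares: Lower Greenway 974.18 → $975; Thornfield Pavilion 295.82 → $295.

Lower Greenway: $975 | Lakeview Terminal: $400 | Thornfield Pavilion: $295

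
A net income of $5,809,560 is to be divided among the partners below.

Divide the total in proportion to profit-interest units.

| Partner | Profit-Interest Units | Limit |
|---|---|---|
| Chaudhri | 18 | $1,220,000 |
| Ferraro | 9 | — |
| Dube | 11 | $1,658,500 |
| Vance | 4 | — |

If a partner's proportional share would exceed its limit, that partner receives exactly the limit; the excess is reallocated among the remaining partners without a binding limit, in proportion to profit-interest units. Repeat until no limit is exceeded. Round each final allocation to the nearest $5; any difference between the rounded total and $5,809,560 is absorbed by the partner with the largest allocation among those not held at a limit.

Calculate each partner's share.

Sum of profit-interest units: 42.
Pro-rata shares before constraints: Chaudhri 2,489,811.43; Ferraro 1,244,905.71; Dube 1,521,551.43; Vance 553,291.43.
Capped: Chaudhri ($1,220,000); balance $4,589,560 reallocated over remaining profit-interest units 24.
Capped: Dube ($1,658,500); balance $2,931,060 reallocated over remaining profit-interest units 13.
Shares after redistribution: Ferraro 2,029,195.38 → $2,029,195; Vance 901,864.62 → $901,865.

Chaudhri: $1,220,000 · Ferraro: $2,029,195 · Dube: $1,658,500 · Vance: $901,865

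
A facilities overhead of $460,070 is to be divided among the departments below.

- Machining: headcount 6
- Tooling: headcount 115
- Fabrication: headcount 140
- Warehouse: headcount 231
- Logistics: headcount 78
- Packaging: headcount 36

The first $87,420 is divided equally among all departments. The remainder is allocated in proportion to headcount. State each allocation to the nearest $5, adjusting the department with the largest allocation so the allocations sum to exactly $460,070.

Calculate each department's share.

First tranche $87,420 split equally: $14,570 each.
Remainder $372,650 by headcount (total 606): Machining 3,689.60 → $3,690; Tooling 70,717.41 → $70,715; Fabrication 86,090.76 → $86,090; Warehouse 142,049.75 → $142,050; Logistics 47,964.85 → $47,965; Packaging 22,137.62 → $22,140.
Totals: Machining $14,570 + $3,690 = $18,260; Tooling $14,570 + $70,715 = $85,285; Fabrication $14,570 + $86,090 = $100,660; Warehouse $14,570 + $142,050 = $156,620; Logistics $14,570 + $47,965 = $62,535; Packaging $14,570 + $22,140 = $36,710.

Machining: $18,260 | Tooling: $85,285 | Fabrication: $100,660 | Warehouse: $156,620 | Logistics: $62,535 | Packaging: $36,710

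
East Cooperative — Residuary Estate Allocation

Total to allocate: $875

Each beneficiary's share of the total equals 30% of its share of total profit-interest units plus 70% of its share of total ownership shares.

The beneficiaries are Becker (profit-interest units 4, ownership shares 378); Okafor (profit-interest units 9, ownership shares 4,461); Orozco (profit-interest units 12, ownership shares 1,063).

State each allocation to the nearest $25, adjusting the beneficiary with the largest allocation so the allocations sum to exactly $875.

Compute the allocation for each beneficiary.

Becker: $75; Okafor: $575; Orozco: $225

Totals — profit-interest units 25, ownership shares 5,902.
Combined weights (30% profit-interest units + 70% ownership shares): Becker 0.0928; Okafor 0.6371; Orozco 0.2701.
Raw shares: Becker 81.23; Okafor 557.46; Orozco 236.32.
After rounding ($25): Becker $75; Okafor $550; Orozco $225. Sum = $850.
Difference $875 − $850 = +$25 applied to largest allocation (Okafor): Okafor becomes $575.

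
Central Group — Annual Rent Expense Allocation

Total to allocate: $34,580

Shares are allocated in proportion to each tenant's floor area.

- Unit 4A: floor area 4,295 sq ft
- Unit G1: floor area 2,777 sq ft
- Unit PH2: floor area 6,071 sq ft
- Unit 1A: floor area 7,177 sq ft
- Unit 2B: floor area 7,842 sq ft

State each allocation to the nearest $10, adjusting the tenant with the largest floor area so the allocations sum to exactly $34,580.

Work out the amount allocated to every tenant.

Combined floor area = 28,162.
Proportional shares: Unit 4A 4,295/28,162 × $34,580 = 5,273.81; Unit G1 2,777/28,162 × $34,580 = 3,409.87; Unit PH2 6,071/28,162 × $34,580 = 7,454.56; Unit 1A 7,177/28,162 × $34,580 = 8,812.61; Unit 2B 7,842/28,162 × $34,580 = 9,629.16.
At nearest $10: Unit 4A $5,270; Unit G1 $3,410; Unit PH2 $7,450; Unit 1A $8,810; Unit 2B $9,630. Sum = $34,570.
Difference $34,580 − $34,570 = +$10 applied to largest floor area (Unit 2B): Unit 2B becomes $9,640.

Unit 4A: $5,270; Unit G1: $3,410; Unit PH2: $7,450; Unit 1A: $8,810; Unit 2B: $9,640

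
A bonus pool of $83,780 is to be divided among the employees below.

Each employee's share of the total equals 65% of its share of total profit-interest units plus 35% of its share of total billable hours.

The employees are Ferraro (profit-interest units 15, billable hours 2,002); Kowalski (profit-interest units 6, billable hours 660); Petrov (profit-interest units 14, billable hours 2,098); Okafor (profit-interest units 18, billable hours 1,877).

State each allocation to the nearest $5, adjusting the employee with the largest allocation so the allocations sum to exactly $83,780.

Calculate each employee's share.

Ferraro: $24,255 | Kowalski: $9,080 | Petrov: $23,655 | Okafor: $26,790

Totals — profit-interest units 53, billable hours 6,637.
Blended shares (65% profit-interest units + 35% billable hours): Ferraro 0.2895; Kowalski 0.1084; Petrov 0.2823; Okafor 0.3197.
Proportional shares: Ferraro 24,257.42; Kowalski 9,080.90; Petrov 23,654.06; Okafor 26,787.62.
Rounded to nearest $5: Ferraro $24,255; Kowalski $9,080; Petrov $23,655; Okafor $26,790. Sum = $83,780.
Sum already equals the total — no adjustment.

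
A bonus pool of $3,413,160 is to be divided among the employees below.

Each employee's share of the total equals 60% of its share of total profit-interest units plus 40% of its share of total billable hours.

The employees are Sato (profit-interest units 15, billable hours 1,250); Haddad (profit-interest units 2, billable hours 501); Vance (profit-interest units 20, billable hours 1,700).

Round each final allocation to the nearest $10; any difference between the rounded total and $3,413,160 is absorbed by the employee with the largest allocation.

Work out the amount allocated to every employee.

Sato: $1,324,750 · Haddad: $308,900 · Vance: $1,779,510

Profit-interest units total 37; billable hours total 3,451.
Combined weights (60% profit-interest units + 40% billable hours): Sato 0.3881; Haddad 0.0905; Vance 0.5214.
Proportional shares: Sato 1,324,745.64; Haddad 308,899.71; Vance 1,779,514.65.
After rounding ($10): Sato $1,324,750; Haddad $308,900; Vance $1,779,510. Sum = $3,413,160.
Rounded total matches; no reconciliation needed.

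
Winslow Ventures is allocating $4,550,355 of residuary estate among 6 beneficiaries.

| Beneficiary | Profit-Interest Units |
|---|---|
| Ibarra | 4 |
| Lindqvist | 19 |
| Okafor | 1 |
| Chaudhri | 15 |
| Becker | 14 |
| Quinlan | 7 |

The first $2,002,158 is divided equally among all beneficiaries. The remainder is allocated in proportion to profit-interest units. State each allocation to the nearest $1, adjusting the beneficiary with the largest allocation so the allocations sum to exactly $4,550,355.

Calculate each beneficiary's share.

Equal tier: $2,002,158 ÷ 6 = $333,693 apiece.
Remainder $2,548,197 by profit-interest units (total 60): Ibarra 169,879.80 → $169,880; Lindqvist 806,929.05 → $806,929; Okafor 42,469.95 → $42,470; Chaudhri 637,049.25 → $637,049; Becker 594,579.30 → $594,579; Quinlan 297,289.65 → $297,290.
Totals: Ibarra $333,693 + $169,880 = $503,573; Lindqvist $333,693 + $806,929 = $1,140,622; Okafor $333,693 + $42,470 = $376,163; Chaudhri $333,693 + $637,049 = $970,742; Becker $333,693 + $594,579 = $928,272; Quinlan $333,693 + $297,290 = $630,983.

Ibarra: $503,573 | Lindqvist: $1,140,622 | Okafor: $376,163 | Chaudhri: $970,742 | Becker: $928,272 | Quinlan: $630,983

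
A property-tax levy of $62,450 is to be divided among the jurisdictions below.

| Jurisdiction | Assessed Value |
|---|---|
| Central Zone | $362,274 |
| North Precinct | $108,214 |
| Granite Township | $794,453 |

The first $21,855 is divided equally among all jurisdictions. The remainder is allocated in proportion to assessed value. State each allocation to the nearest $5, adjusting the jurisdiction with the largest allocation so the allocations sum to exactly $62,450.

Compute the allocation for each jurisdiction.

$21,855 shared equally gives $7,285 per jurisdiction.
Remainder $40,595 by assessed value (total 1,264,941): Central Zone 11,626.24 → $11,625; North Precinct 3,472.85 → $3,475; Granite Township 25,495.91 → $25,495.
Totals: Central Zone $7,285 + $11,625 = $18,910; North Precinct $7,285 + $3,475 = $10,760; Granite Township $7,285 + $25,495 = $32,780.

Central Zone: $18,910; North Precinct: $10,760; Granite Township: $32,780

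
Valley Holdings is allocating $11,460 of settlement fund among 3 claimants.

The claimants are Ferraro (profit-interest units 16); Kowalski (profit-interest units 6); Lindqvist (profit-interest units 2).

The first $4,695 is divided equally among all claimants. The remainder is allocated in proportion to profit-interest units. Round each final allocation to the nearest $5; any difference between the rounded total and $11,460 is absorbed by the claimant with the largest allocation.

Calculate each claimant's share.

$4,695 shared equally gives $1,565 per claimant.
Remainder $6,765 by profit-interest units (total 24): Ferraro 4,510.00 → $4,510; Kowalski 1,691.25 → $1,690; Lindqvist 563.75 → $565.
Totals: Ferraro $1,565 + $4,510 = $6,075; Kowalski $1,565 + $1,690 = $3,255; Lindqvist $1,565 + $565 = $2,130.

Ferraro: $6,075; Kowalski: $3,255; Lindqvist: $2,130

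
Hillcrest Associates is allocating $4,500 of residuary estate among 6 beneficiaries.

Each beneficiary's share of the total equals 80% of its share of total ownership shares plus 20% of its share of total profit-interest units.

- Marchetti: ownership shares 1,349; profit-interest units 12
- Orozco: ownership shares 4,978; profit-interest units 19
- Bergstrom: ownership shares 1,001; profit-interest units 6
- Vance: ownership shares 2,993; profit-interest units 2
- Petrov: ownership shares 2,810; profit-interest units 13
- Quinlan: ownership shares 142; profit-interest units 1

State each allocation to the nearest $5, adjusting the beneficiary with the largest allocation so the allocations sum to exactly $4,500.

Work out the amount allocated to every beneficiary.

Ownership shares total 13,273; profit-interest units total 53.
Composite weights (80% ownership shares + 20% profit-interest units): Marchetti 0.1266; Orozco 0.3717; Bergstrom 0.0830; Vance 0.1879; Petrov 0.2184; Quinlan 0.0123.
Unrounded shares: Marchetti 569.66; Orozco 1,672.81; Bergstrom 373.39; Vance 845.75; Petrov 982.90; Quinlan 55.50.
After rounding ($5): Marchetti $570; Orozco $1,675; Bergstrom $375; Vance $845; Petrov $985; Quinlan $55. Sum = $4,505.
Difference $4,500 − $4,505 = −$5 applied to largest allocation (Orozco): Orozco becomes $1,670.

Marchetti: $570 | Orozco: $1,670 | Bergstrom: $375 | Vance: $845 | Petrov: $985 | Quinlan: $55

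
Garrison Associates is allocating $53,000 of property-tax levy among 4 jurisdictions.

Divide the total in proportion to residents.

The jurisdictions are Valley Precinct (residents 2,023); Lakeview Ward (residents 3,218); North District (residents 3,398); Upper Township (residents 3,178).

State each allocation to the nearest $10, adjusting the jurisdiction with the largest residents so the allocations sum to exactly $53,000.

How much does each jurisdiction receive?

Valley Precinct: $9,070 | Lakeview Ward: $14,430 | North District: $15,250 | Upper Township: $14,250

Residents total: 11,817.
Unrounded shares: Valley Precinct 2,023/11,817 × $53,000 = 9,073.28; Lakeview Ward 3,218/11,817 × $53,000 = 14,432.94; North District 3,398/11,817 × $53,000 = 15,240.25; Upper Township 3,178/11,817 × $53,000 = 14,253.53.
At nearest $10: Valley Precinct $9,070; Lakeview Ward $14,430; North District $15,240; Upper Township $14,250. Sum = $52,990.
Difference $53,000 − $52,990 = +$10 applied to largest residents (North District): North District becomes $15,250.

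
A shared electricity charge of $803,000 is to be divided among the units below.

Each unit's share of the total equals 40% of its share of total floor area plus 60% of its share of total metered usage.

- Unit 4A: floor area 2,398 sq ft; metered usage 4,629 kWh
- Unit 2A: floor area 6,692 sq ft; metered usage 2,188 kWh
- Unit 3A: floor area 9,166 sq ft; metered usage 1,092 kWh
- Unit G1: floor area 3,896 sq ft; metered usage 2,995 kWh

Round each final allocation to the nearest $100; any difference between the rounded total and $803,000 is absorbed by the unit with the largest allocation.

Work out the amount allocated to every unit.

Unit 4A: $239,300 | Unit 2A: $193,700 | Unit 3A: $181,200 | Unit G1: $188,800

Floor area total 22,152; metered usage total 10,904.
Blended shares (40% floor area + 60% metered usage): Unit 4A 0.2980; Unit 2A 0.2412; Unit 3A 0.2256; Unit G1 0.2352.
Proportional shares: Unit 4A 239,305.80; Unit 2A 193,710.93; Unit 3A 181,156.04; Unit G1 188,827.23.
After rounding ($100): Unit 4A $239,300; Unit 2A $193,700; Unit 3A $181,200; Unit G1 $188,800. Sum = $803,000.
Sum already equals the total — no adjustment.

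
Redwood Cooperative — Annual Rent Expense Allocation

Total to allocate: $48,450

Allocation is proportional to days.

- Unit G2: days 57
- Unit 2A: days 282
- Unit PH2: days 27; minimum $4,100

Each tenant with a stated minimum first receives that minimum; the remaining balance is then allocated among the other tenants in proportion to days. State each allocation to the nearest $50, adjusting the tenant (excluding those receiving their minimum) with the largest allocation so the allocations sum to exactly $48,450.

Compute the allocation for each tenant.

Fund the minimums — Unit PH2 $4,100. Residual $44,350.
Residual split over remaining days 339: Unit G2 7,457.08 → $7,450; Unit 2A 36,892.92 → $36,900.

Unit G2: $7,450 | Unit 2A: $36,900 | Unit PH2: $4,100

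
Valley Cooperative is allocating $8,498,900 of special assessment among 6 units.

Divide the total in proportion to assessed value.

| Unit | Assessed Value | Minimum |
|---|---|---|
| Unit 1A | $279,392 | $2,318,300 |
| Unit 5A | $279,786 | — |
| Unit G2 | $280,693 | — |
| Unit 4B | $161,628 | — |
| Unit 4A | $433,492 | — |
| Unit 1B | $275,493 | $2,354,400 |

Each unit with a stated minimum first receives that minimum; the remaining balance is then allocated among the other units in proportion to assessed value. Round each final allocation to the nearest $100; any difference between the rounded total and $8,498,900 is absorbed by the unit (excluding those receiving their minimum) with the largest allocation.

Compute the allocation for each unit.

Minimums first: Unit 1A $2,318,300; Unit 1B $2,354,400. Residual $3,826,200.
Residual split over remaining assessed value 1,155,599: Unit 5A 926,374.28 → $926,400; Unit G2 929,377.37 → $929,400; Unit 4B 535,151.95 → $535,200; Unit 4A 1,435,296.41 → $1,435,300.
Rounding difference −$100 applied to Unit 4A → $1,435,200.

Unit 1A: $2,318,300 | Unit 5A: $926,400 | Unit G2: $929,400 | Unit 4B: $535,200 | Unit 4A: $1,435,200 | Unit 1B: $2,354,400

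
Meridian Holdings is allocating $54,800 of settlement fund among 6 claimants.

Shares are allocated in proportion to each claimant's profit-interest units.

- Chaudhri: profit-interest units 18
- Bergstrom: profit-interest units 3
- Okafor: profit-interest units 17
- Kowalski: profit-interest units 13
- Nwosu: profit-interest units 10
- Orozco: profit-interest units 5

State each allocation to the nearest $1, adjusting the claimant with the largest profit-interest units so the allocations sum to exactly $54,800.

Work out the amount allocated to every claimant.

Combined profit-interest units = 18 + 3 + 17 + 13 + 10 + 5 = 66.
Unrounded shares: Chaudhri 14,945.45; Bergstrom 2,490.91; Okafor 14,115.15; Kowalski 10,793.94; Nwosu 8,303.03; Orozco 4,151.52.
After rounding ($1): Chaudhri $14,945; Bergstrom $2,491; Okafor $14,115; Kowalski $10,794; Nwosu $8,303; Orozco $4,152. Sum = $54,800.
Sum already equals the total — no adjustment.

Chaudhri: $14,945 · Bergstrom: $2,491 · Okafor: $14,115 · Kowalski: $10,794 · Nwosu: $8,303 · Orozco: $4,152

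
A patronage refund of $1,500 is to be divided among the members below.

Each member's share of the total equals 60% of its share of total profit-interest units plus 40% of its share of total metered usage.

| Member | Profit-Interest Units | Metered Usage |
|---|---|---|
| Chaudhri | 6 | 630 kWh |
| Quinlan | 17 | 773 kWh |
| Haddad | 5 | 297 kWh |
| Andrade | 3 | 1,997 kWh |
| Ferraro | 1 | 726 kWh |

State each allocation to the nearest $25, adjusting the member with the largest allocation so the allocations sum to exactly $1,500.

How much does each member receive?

Chaudhri: $250 · Quinlan: $600 · Haddad: $175 · Andrade: $350 · Ferraro: $125

Totals — profit-interest units 32, metered usage 4,423.
Combined weights (60% profit-interest units + 40% metered usage): Chaudhri 0.1695; Quinlan 0.3887; Haddad 0.1206; Andrade 0.2369; Ferraro 0.0844.
Raw shares: Chaudhri 254.21; Quinlan 582.99; Haddad 180.91; Andrade 355.28; Ferraro 126.61.
At nearest $25: Chaudhri $250; Quinlan $575; Haddad $175; Andrade $350; Ferraro $125. Sum = $1,475.
Difference $1,500 − $1,475 = +$25 applied to largest allocation (Quinlan): Quinlan becomes $600.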